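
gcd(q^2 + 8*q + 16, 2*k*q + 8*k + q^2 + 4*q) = q + 4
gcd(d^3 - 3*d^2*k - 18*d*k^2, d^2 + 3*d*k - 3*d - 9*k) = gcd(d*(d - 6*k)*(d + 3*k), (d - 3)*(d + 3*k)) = d + 3*k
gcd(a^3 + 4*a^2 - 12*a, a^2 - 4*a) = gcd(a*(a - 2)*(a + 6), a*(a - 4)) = a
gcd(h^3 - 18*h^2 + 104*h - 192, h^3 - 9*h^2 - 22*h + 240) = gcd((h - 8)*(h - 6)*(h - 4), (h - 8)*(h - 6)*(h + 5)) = h^2 - 14*h + 48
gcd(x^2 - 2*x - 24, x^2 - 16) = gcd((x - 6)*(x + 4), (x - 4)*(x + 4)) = x + 4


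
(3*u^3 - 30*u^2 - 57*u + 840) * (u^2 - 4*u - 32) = 3*u^5 - 42*u^4 - 33*u^3 + 2028*u^2 - 1536*u - 26880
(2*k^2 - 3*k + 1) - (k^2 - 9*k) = k^2 + 6*k + 1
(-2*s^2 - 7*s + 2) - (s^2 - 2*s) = -3*s^2 - 5*s + 2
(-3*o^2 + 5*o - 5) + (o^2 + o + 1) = -2*o^2 + 6*o - 4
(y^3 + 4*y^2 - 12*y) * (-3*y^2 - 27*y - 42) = -3*y^5 - 39*y^4 - 114*y^3 + 156*y^2 + 504*y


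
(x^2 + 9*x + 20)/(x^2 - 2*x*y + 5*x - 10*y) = (x + 4)/(x - 2*y)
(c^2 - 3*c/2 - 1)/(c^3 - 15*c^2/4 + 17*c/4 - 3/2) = 2*(2*c + 1)/(4*c^2 - 7*c + 3)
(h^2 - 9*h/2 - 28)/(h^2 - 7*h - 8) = (h + 7/2)/(h + 1)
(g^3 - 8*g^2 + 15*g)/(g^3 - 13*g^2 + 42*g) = (g^2 - 8*g + 15)/(g^2 - 13*g + 42)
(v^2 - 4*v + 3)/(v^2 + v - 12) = (v - 1)/(v + 4)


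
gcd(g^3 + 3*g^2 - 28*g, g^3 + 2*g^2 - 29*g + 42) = g + 7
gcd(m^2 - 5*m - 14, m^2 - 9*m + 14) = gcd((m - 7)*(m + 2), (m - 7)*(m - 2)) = m - 7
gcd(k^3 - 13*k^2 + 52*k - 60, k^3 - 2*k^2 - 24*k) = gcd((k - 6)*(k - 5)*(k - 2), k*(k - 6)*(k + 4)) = k - 6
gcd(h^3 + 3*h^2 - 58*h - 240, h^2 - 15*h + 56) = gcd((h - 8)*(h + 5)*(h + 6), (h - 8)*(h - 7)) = h - 8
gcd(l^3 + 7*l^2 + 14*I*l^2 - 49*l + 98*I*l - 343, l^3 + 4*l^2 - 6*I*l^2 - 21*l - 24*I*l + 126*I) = l + 7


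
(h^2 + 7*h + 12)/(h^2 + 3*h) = (h + 4)/h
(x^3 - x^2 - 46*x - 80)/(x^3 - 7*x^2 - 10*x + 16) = (x + 5)/(x - 1)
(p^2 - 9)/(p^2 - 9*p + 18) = (p + 3)/(p - 6)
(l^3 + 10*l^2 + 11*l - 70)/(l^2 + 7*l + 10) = (l^2 + 5*l - 14)/(l + 2)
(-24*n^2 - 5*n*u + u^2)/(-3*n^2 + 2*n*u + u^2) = (-8*n + u)/(-n + u)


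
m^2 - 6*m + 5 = (m - 5)*(m - 1)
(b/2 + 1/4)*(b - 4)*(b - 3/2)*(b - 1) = b^4/2 - 3*b^3 + 33*b^2/8 - b/8 - 3/2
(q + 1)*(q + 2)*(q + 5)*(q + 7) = q^4 + 15*q^3 + 73*q^2 + 129*q + 70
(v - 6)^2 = v^2 - 12*v + 36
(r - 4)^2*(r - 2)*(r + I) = r^4 - 10*r^3 + I*r^3 + 32*r^2 - 10*I*r^2 - 32*r + 32*I*r - 32*I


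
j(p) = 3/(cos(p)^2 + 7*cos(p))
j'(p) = 3*(2*sin(p)*cos(p) + 7*sin(p))/(cos(p)^2 + 7*cos(p))^2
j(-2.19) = -0.81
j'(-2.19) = -1.03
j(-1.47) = 4.20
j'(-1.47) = -42.10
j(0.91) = 0.64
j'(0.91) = 0.89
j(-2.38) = -0.66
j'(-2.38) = -0.56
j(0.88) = 0.62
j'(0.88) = 0.81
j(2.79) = -0.53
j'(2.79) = 0.16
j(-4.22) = -0.97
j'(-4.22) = 1.68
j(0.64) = 0.48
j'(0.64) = 0.39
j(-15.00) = -0.63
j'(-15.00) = -0.48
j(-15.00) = -0.63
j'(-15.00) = -0.48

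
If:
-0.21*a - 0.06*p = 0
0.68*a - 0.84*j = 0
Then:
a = -0.285714285714286*p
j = -0.231292517006803*p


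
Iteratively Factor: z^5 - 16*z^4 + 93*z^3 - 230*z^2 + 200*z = (z)*(z^4 - 16*z^3 + 93*z^2 - 230*z + 200) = z*(z - 5)*(z^3 - 11*z^2 + 38*z - 40) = z*(z - 5)*(z - 2)*(z^2 - 9*z + 20) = z*(z - 5)^2*(z - 2)*(z - 4)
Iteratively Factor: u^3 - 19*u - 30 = (u + 2)*(u^2 - 2*u - 15) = (u - 5)*(u + 2)*(u + 3)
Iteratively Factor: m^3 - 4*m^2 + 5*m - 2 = (m - 2)*(m^2 - 2*m + 1) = (m - 2)*(m - 1)*(m - 1)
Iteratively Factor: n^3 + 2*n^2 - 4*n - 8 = (n - 2)*(n^2 + 4*n + 4) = (n - 2)*(n + 2)*(n + 2)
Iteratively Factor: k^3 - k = (k + 1)*(k^2 - k) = k*(k + 1)*(k - 1)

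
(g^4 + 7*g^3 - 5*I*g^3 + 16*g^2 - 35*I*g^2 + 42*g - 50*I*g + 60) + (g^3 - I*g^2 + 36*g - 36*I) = g^4 + 8*g^3 - 5*I*g^3 + 16*g^2 - 36*I*g^2 + 78*g - 50*I*g + 60 - 36*I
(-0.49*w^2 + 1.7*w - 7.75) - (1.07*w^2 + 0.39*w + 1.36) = -1.56*w^2 + 1.31*w - 9.11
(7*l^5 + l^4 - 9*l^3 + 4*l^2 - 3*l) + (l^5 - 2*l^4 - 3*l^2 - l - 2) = 8*l^5 - l^4 - 9*l^3 + l^2 - 4*l - 2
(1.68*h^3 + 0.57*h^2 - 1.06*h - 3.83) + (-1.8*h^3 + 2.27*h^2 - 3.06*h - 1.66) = -0.12*h^3 + 2.84*h^2 - 4.12*h - 5.49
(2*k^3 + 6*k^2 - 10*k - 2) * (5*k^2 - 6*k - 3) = 10*k^5 + 18*k^4 - 92*k^3 + 32*k^2 + 42*k + 6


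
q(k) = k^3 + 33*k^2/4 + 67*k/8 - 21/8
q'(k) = 3*k^2 + 33*k/2 + 67/8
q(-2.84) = 17.22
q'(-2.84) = -14.29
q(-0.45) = -4.81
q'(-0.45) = 1.56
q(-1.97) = 5.25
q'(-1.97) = -12.49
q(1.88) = 48.92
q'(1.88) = 50.00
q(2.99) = 122.90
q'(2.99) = 84.53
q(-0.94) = -4.04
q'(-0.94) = -4.48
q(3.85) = 208.97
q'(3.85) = 116.37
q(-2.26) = 9.04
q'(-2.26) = -13.59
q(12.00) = 3013.88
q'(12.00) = 638.38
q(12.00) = 3013.88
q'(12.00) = 638.38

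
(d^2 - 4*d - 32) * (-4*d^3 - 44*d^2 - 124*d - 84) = -4*d^5 - 28*d^4 + 180*d^3 + 1820*d^2 + 4304*d + 2688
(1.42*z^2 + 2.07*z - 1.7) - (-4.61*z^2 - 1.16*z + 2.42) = 6.03*z^2 + 3.23*z - 4.12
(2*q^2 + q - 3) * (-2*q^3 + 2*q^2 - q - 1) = -4*q^5 + 2*q^4 + 6*q^3 - 9*q^2 + 2*q + 3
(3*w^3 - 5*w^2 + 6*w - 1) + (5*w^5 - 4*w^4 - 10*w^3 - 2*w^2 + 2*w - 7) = 5*w^5 - 4*w^4 - 7*w^3 - 7*w^2 + 8*w - 8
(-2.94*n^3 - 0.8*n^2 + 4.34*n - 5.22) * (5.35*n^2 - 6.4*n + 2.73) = -15.729*n^5 + 14.536*n^4 + 20.3128*n^3 - 57.887*n^2 + 45.2562*n - 14.2506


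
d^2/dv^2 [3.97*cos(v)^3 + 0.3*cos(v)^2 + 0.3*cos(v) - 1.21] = -3.2775*cos(v) - 0.6*cos(2*v) - 8.9325*cos(3*v)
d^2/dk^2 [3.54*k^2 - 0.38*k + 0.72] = 7.08000000000000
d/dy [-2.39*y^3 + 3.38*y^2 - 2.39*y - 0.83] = -7.17*y^2 + 6.76*y - 2.39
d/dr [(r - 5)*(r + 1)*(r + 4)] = 3*r^2 - 21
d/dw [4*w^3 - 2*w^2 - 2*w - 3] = 12*w^2 - 4*w - 2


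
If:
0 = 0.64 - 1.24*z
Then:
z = 0.52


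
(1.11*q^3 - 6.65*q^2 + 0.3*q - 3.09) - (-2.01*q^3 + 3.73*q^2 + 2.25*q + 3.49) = 3.12*q^3 - 10.38*q^2 - 1.95*q - 6.58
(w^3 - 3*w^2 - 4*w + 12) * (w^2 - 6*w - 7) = w^5 - 9*w^4 + 7*w^3 + 57*w^2 - 44*w - 84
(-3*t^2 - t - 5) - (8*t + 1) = -3*t^2 - 9*t - 6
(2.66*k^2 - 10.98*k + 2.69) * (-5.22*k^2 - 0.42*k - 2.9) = -13.8852*k^4 + 56.1984*k^3 - 17.1442*k^2 + 30.7122*k - 7.801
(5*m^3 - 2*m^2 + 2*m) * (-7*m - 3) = -35*m^4 - m^3 - 8*m^2 - 6*m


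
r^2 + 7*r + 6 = (r + 1)*(r + 6)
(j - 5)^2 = j^2 - 10*j + 25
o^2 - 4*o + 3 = (o - 3)*(o - 1)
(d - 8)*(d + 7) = d^2 - d - 56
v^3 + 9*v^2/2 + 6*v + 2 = (v + 1/2)*(v + 2)^2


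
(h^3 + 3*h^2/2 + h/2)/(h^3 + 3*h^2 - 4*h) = (2*h^2 + 3*h + 1)/(2*(h^2 + 3*h - 4))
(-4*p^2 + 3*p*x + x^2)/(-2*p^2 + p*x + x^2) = (4*p + x)/(2*p + x)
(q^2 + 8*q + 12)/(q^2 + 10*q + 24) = (q + 2)/(q + 4)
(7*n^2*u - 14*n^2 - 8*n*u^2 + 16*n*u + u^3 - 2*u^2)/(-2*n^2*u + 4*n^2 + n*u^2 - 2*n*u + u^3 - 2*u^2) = (-7*n + u)/(2*n + u)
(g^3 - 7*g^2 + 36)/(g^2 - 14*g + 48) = (g^2 - g - 6)/(g - 8)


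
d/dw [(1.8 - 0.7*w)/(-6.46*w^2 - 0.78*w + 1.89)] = (-4.522*w^2 + 23.256*w + 0.0810000000000002)/(41.7316*w^4 + 10.0776*w^3 - 23.8104*w^2 - 2.9484*w + 3.5721)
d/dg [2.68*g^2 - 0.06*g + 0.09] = 5.36*g - 0.06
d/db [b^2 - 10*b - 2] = 2*b - 10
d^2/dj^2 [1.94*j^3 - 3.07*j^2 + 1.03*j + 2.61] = 11.64*j - 6.14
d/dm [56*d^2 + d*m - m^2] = d - 2*m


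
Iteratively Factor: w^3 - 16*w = (w - 4)*(w^2 + 4*w) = (w - 4)*(w + 4)*(w)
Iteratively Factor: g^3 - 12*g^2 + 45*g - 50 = (g - 5)*(g^2 - 7*g + 10) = (g - 5)^2*(g - 2)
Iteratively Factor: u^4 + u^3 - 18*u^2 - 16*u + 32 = (u - 4)*(u^3 + 5*u^2 + 2*u - 8) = (u - 4)*(u + 2)*(u^2 + 3*u - 4) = (u - 4)*(u - 1)*(u + 2)*(u + 4)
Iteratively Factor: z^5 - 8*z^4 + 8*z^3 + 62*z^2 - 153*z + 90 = (z - 2)*(z^4 - 6*z^3 - 4*z^2 + 54*z - 45) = (z - 3)*(z - 2)*(z^3 - 3*z^2 - 13*z + 15) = (z - 5)*(z - 3)*(z - 2)*(z^2 + 2*z - 3) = (z - 5)*(z - 3)*(z - 2)*(z - 1)*(z + 3)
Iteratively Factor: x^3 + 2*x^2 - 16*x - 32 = (x - 4)*(x^2 + 6*x + 8) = (x - 4)*(x + 4)*(x + 2)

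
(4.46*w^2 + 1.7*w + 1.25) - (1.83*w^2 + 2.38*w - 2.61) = 2.63*w^2 - 0.68*w + 3.86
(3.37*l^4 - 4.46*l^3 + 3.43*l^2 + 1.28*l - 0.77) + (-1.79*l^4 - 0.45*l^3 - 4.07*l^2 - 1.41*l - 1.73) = 1.58*l^4 - 4.91*l^3 - 0.64*l^2 - 0.13*l - 2.5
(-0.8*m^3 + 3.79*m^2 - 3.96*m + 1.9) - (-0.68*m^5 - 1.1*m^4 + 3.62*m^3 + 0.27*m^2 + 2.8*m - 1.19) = 0.68*m^5 + 1.1*m^4 - 4.42*m^3 + 3.52*m^2 - 6.76*m + 3.09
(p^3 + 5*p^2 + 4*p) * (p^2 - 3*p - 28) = p^5 + 2*p^4 - 39*p^3 - 152*p^2 - 112*p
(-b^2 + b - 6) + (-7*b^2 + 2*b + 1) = -8*b^2 + 3*b - 5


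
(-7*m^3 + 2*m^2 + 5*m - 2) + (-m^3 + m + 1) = -8*m^3 + 2*m^2 + 6*m - 1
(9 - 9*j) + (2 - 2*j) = 11 - 11*j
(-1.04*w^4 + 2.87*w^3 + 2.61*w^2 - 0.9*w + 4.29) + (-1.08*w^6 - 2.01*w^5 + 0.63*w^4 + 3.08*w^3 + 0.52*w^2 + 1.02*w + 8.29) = -1.08*w^6 - 2.01*w^5 - 0.41*w^4 + 5.95*w^3 + 3.13*w^2 + 0.12*w + 12.58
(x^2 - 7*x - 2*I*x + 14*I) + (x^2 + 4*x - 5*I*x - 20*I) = 2*x^2 - 3*x - 7*I*x - 6*I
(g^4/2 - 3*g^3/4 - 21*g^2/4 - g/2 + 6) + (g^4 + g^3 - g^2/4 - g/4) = 3*g^4/2 + g^3/4 - 11*g^2/2 - 3*g/4 + 6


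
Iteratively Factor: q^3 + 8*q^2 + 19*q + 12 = (q + 3)*(q^2 + 5*q + 4) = (q + 1)*(q + 3)*(q + 4)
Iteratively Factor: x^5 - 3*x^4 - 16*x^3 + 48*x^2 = (x)*(x^4 - 3*x^3 - 16*x^2 + 48*x) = x*(x - 4)*(x^3 + x^2 - 12*x) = x*(x - 4)*(x - 3)*(x^2 + 4*x) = x*(x - 4)*(x - 3)*(x + 4)*(x)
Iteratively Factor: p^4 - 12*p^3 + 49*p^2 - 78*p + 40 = (p - 4)*(p^3 - 8*p^2 + 17*p - 10) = (p - 5)*(p - 4)*(p^2 - 3*p + 2) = (p - 5)*(p - 4)*(p - 1)*(p - 2)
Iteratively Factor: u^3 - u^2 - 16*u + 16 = (u + 4)*(u^2 - 5*u + 4) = (u - 4)*(u + 4)*(u - 1)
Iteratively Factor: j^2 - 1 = (j + 1)*(j - 1)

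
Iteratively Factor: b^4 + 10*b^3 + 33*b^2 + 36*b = (b + 4)*(b^3 + 6*b^2 + 9*b) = b*(b + 4)*(b^2 + 6*b + 9) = b*(b + 3)*(b + 4)*(b + 3)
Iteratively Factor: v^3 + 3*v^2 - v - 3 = (v + 3)*(v^2 - 1) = (v - 1)*(v + 3)*(v + 1)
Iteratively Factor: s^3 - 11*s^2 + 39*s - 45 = (s - 3)*(s^2 - 8*s + 15) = (s - 3)^2*(s - 5)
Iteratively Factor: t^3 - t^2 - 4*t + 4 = (t - 1)*(t^2 - 4) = (t - 1)*(t + 2)*(t - 2)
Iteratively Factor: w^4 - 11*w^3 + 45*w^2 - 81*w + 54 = (w - 3)*(w^3 - 8*w^2 + 21*w - 18) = (w - 3)^2*(w^2 - 5*w + 6) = (w - 3)^2*(w - 2)*(w - 3)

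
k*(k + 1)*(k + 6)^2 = k^4 + 13*k^3 + 48*k^2 + 36*k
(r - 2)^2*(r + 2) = r^3 - 2*r^2 - 4*r + 8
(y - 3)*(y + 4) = y^2 + y - 12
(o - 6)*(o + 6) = o^2 - 36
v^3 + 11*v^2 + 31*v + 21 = (v + 1)*(v + 3)*(v + 7)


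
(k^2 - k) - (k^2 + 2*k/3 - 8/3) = 8/3 - 5*k/3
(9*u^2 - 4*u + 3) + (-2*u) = 9*u^2 - 6*u + 3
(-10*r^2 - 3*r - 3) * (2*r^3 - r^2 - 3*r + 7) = -20*r^5 + 4*r^4 + 27*r^3 - 58*r^2 - 12*r - 21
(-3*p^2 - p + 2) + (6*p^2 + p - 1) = 3*p^2 + 1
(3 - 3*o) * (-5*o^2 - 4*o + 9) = 15*o^3 - 3*o^2 - 39*o + 27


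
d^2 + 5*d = d*(d + 5)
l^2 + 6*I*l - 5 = (l + I)*(l + 5*I)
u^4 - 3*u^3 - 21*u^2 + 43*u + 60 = (u - 5)*(u - 3)*(u + 1)*(u + 4)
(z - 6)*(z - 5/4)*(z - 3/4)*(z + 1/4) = z^4 - 31*z^3/4 + 175*z^2/16 - 153*z/64 - 45/32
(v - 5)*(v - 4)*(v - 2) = v^3 - 11*v^2 + 38*v - 40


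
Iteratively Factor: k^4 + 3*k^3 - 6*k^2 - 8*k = (k + 1)*(k^3 + 2*k^2 - 8*k) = k*(k + 1)*(k^2 + 2*k - 8) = k*(k - 2)*(k + 1)*(k + 4)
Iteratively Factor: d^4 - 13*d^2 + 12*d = (d - 1)*(d^3 + d^2 - 12*d) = (d - 1)*(d + 4)*(d^2 - 3*d) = (d - 3)*(d - 1)*(d + 4)*(d)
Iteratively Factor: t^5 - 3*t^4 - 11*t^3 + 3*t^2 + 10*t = (t + 2)*(t^4 - 5*t^3 - t^2 + 5*t) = (t - 1)*(t + 2)*(t^3 - 4*t^2 - 5*t) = (t - 1)*(t + 1)*(t + 2)*(t^2 - 5*t) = t*(t - 1)*(t + 1)*(t + 2)*(t - 5)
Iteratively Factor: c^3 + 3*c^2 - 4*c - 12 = (c + 2)*(c^2 + c - 6) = (c + 2)*(c + 3)*(c - 2)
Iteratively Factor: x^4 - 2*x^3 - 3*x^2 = (x - 3)*(x^3 + x^2) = x*(x - 3)*(x^2 + x) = x*(x - 3)*(x + 1)*(x)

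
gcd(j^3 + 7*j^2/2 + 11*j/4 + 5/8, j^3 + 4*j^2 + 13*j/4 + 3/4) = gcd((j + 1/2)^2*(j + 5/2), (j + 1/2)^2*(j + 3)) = j^2 + j + 1/4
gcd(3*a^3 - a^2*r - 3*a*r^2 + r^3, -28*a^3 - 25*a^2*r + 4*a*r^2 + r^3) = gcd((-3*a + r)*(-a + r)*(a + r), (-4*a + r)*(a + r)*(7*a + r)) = a + r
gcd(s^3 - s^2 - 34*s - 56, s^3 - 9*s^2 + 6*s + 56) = s^2 - 5*s - 14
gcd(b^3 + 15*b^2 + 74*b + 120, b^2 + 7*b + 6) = b + 6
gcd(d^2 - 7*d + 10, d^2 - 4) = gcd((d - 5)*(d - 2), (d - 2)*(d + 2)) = d - 2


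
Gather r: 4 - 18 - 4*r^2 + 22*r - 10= -4*r^2 + 22*r - 24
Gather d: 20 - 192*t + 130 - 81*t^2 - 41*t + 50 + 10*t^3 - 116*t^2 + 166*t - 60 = 10*t^3 - 197*t^2 - 67*t + 140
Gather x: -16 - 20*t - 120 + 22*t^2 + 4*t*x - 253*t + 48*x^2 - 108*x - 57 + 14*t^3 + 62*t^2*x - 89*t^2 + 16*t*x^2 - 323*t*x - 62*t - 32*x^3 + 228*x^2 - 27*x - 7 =14*t^3 - 67*t^2 - 335*t - 32*x^3 + x^2*(16*t + 276) + x*(62*t^2 - 319*t - 135) - 200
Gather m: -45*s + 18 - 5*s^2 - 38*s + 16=-5*s^2 - 83*s + 34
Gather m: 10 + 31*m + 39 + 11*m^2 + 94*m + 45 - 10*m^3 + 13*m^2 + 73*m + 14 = -10*m^3 + 24*m^2 + 198*m + 108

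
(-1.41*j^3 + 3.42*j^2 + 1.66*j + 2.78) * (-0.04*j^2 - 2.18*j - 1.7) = 0.0564*j^5 + 2.937*j^4 - 5.125*j^3 - 9.544*j^2 - 8.8824*j - 4.726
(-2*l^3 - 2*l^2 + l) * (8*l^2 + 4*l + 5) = -16*l^5 - 24*l^4 - 10*l^3 - 6*l^2 + 5*l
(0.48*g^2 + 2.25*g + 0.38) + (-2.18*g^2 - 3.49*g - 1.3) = -1.7*g^2 - 1.24*g - 0.92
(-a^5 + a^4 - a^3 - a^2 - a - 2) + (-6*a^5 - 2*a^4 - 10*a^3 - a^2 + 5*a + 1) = -7*a^5 - a^4 - 11*a^3 - 2*a^2 + 4*a - 1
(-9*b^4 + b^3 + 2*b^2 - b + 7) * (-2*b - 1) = 18*b^5 + 7*b^4 - 5*b^3 - 13*b - 7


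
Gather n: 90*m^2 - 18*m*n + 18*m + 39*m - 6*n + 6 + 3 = 90*m^2 + 57*m + n*(-18*m - 6) + 9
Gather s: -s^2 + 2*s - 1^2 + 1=-s^2 + 2*s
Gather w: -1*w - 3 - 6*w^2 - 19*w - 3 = -6*w^2 - 20*w - 6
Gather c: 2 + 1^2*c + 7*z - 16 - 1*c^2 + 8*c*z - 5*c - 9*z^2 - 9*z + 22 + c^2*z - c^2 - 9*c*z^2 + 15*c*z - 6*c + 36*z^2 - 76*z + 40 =c^2*(z - 2) + c*(-9*z^2 + 23*z - 10) + 27*z^2 - 78*z + 48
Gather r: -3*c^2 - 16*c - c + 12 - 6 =-3*c^2 - 17*c + 6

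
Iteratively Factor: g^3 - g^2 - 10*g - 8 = (g + 1)*(g^2 - 2*g - 8) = (g + 1)*(g + 2)*(g - 4)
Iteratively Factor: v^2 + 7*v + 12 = (v + 3)*(v + 4)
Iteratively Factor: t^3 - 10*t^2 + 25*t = (t - 5)*(t^2 - 5*t) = t*(t - 5)*(t - 5)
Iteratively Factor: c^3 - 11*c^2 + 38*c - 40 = (c - 4)*(c^2 - 7*c + 10) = (c - 5)*(c - 4)*(c - 2)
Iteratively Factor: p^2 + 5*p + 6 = (p + 3)*(p + 2)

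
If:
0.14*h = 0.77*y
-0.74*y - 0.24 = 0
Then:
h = -1.78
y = -0.32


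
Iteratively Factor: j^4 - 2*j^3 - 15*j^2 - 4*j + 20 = (j - 1)*(j^3 - j^2 - 16*j - 20) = (j - 1)*(j + 2)*(j^2 - 3*j - 10) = (j - 5)*(j - 1)*(j + 2)*(j + 2)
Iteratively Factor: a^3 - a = (a + 1)*(a^2 - a) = (a - 1)*(a + 1)*(a)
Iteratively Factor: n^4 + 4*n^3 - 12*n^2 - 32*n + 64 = (n + 4)*(n^3 - 12*n + 16) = (n - 2)*(n + 4)*(n^2 + 2*n - 8) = (n - 2)^2*(n + 4)*(n + 4)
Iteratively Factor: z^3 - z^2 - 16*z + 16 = (z - 1)*(z^2 - 16) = (z - 1)*(z + 4)*(z - 4)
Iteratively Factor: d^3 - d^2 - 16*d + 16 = (d - 1)*(d^2 - 16) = (d - 4)*(d - 1)*(d + 4)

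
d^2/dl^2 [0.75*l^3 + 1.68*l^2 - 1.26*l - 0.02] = 4.5*l + 3.36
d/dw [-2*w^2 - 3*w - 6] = -4*w - 3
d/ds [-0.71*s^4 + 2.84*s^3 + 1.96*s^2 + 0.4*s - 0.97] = -2.84*s^3 + 8.52*s^2 + 3.92*s + 0.4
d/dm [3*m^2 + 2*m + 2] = 6*m + 2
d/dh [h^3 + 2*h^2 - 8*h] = 3*h^2 + 4*h - 8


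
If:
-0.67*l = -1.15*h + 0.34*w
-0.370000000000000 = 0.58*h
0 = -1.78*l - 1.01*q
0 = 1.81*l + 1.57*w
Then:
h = -0.64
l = -2.64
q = 4.65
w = 3.04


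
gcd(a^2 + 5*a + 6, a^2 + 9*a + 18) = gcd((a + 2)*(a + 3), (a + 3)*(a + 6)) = a + 3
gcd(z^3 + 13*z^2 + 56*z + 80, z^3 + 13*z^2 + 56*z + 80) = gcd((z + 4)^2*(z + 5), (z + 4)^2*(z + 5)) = z^3 + 13*z^2 + 56*z + 80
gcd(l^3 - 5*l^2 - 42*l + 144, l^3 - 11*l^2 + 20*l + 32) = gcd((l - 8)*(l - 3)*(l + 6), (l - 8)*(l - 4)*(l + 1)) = l - 8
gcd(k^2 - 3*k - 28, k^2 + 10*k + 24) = k + 4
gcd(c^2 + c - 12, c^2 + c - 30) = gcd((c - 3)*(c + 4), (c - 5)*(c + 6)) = 1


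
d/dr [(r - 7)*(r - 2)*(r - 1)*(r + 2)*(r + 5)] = 5*r^4 - 12*r^3 - 111*r^2 + 94*r + 132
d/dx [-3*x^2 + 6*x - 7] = 6 - 6*x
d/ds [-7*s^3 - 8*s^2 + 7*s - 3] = -21*s^2 - 16*s + 7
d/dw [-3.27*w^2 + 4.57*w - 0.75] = 4.57 - 6.54*w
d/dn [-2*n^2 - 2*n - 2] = -4*n - 2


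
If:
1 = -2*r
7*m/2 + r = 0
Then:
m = 1/7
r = -1/2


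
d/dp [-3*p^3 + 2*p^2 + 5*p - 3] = -9*p^2 + 4*p + 5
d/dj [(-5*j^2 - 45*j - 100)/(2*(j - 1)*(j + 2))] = 5*(4*j^2 + 22*j + 19)/(j^4 + 2*j^3 - 3*j^2 - 4*j + 4)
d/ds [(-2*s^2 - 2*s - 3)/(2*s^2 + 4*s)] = (-s^2 + 3*s + 3)/(s^2*(s^2 + 4*s + 4))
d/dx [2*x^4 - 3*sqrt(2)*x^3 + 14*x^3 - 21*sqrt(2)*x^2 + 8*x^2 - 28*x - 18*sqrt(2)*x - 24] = 8*x^3 - 9*sqrt(2)*x^2 + 42*x^2 - 42*sqrt(2)*x + 16*x - 28 - 18*sqrt(2)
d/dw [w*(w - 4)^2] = (w - 4)*(3*w - 4)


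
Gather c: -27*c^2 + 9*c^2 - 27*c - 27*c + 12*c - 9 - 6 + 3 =-18*c^2 - 42*c - 12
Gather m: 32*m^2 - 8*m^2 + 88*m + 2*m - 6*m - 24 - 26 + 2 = 24*m^2 + 84*m - 48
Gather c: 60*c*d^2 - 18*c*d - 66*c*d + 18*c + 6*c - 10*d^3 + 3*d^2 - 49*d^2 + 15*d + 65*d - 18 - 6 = c*(60*d^2 - 84*d + 24) - 10*d^3 - 46*d^2 + 80*d - 24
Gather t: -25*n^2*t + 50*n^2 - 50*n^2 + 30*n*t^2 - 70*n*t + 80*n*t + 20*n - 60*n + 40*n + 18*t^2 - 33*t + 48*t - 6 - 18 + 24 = t^2*(30*n + 18) + t*(-25*n^2 + 10*n + 15)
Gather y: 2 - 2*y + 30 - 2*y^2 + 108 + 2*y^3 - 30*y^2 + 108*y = 2*y^3 - 32*y^2 + 106*y + 140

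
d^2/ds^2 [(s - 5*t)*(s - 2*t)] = 2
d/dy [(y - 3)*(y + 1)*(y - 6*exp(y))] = -6*y^2*exp(y) + 3*y^2 - 4*y + 30*exp(y) - 3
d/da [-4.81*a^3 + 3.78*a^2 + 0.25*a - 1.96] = -14.43*a^2 + 7.56*a + 0.25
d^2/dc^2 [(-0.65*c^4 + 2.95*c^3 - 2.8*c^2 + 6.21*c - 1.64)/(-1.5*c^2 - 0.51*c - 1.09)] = (2.925*c^6 + 2.9835*c^5 + 7.39089*c^4 - 18.33573*c^3 - 5.90025*c^2 + 47.41833*c + 9.047966)/(3.375*c^6 + 3.4425*c^5 + 8.52795*c^4 + 5.135751*c^3 + 6.196977*c^2 + 1.817793*c + 1.295029)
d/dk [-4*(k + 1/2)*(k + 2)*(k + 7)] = -12*k^2 - 76*k - 74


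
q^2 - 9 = (q - 3)*(q + 3)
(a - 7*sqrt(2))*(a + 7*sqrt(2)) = a^2 - 98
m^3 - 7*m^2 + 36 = (m - 6)*(m - 3)*(m + 2)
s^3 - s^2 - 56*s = s*(s - 8)*(s + 7)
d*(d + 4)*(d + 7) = d^3 + 11*d^2 + 28*d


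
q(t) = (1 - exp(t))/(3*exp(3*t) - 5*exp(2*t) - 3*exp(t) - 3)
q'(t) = (1 - exp(t))*(-9*exp(3*t) + 10*exp(2*t) + 3*exp(t))/(3*exp(3*t) - 5*exp(2*t) - 3*exp(t) - 3)^2 - exp(t)/(3*exp(3*t) - 5*exp(2*t) - 3*exp(t) - 3) = ((1 - exp(t))*(-9*exp(2*t) + 10*exp(t) + 3) - 3*exp(3*t) + 5*exp(2*t) + 3*exp(t) + 3)*exp(t)/(-3*exp(3*t) + 5*exp(2*t) + 3*exp(t) + 3)^2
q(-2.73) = -0.29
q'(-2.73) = 0.04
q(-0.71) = -0.10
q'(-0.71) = 0.14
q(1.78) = -0.01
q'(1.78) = 0.03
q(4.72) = -0.00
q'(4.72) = 0.00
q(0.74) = 0.30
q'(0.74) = 3.29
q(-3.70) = -0.32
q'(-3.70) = 0.02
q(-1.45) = -0.19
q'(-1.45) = 0.12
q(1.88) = -0.01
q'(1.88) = 0.02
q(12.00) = 0.00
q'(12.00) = 0.00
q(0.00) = 0.00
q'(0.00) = 0.12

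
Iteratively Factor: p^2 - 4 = (p - 2)*(p + 2)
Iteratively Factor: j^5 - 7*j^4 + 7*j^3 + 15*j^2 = (j)*(j^4 - 7*j^3 + 7*j^2 + 15*j) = j*(j + 1)*(j^3 - 8*j^2 + 15*j) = j*(j - 3)*(j + 1)*(j^2 - 5*j) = j^2*(j - 3)*(j + 1)*(j - 5)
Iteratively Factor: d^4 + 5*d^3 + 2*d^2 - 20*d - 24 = (d + 3)*(d^3 + 2*d^2 - 4*d - 8) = (d - 2)*(d + 3)*(d^2 + 4*d + 4) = (d - 2)*(d + 2)*(d + 3)*(d + 2)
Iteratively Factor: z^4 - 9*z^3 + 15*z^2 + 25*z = (z - 5)*(z^3 - 4*z^2 - 5*z) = (z - 5)^2*(z^2 + z) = z*(z - 5)^2*(z + 1)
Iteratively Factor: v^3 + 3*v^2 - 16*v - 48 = (v - 4)*(v^2 + 7*v + 12) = (v - 4)*(v + 4)*(v + 3)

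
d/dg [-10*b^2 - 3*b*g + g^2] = -3*b + 2*g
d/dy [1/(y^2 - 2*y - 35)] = 2*(1 - y)/(-y^2 + 2*y + 35)^2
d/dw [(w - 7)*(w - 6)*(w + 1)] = 3*w^2 - 24*w + 29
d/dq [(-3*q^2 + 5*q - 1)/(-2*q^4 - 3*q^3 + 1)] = (-q^2*(8*q + 9)*(3*q^2 - 5*q + 1) + (6*q - 5)*(2*q^4 + 3*q^3 - 1))/(2*q^4 + 3*q^3 - 1)^2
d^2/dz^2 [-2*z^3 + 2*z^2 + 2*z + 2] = 4 - 12*z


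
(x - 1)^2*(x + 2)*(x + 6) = x^4 + 6*x^3 - 3*x^2 - 16*x + 12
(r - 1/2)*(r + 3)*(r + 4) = r^3 + 13*r^2/2 + 17*r/2 - 6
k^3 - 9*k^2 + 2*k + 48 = (k - 8)*(k - 3)*(k + 2)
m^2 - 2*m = m*(m - 2)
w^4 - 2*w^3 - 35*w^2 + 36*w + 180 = (w - 6)*(w - 3)*(w + 2)*(w + 5)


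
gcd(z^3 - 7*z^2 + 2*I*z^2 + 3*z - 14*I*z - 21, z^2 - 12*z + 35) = z - 7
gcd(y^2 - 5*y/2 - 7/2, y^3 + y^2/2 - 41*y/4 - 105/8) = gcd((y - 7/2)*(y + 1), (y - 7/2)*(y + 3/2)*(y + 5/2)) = y - 7/2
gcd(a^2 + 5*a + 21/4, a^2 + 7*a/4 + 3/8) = a + 3/2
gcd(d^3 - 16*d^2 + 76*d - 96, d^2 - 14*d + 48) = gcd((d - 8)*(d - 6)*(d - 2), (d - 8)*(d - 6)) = d^2 - 14*d + 48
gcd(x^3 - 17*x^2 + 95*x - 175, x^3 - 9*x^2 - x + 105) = x^2 - 12*x + 35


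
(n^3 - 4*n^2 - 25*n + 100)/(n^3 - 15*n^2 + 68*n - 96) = (n^2 - 25)/(n^2 - 11*n + 24)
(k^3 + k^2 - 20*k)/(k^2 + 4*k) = (k^2 + k - 20)/(k + 4)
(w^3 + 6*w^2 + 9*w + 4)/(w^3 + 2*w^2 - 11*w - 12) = (w + 1)/(w - 3)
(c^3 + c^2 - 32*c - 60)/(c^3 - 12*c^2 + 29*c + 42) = (c^2 + 7*c + 10)/(c^2 - 6*c - 7)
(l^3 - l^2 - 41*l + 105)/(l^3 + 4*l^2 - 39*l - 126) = (l^2 - 8*l + 15)/(l^2 - 3*l - 18)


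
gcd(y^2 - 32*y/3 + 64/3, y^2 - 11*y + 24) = y - 8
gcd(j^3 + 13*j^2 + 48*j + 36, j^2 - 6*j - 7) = j + 1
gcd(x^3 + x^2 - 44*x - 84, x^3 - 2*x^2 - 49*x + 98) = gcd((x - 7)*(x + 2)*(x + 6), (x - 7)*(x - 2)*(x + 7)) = x - 7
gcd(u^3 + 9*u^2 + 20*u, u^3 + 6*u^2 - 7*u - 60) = u^2 + 9*u + 20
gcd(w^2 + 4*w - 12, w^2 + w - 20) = 1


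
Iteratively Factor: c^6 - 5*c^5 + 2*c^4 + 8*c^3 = (c)*(c^5 - 5*c^4 + 2*c^3 + 8*c^2) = c*(c - 4)*(c^4 - c^3 - 2*c^2) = c*(c - 4)*(c + 1)*(c^3 - 2*c^2) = c^2*(c - 4)*(c + 1)*(c^2 - 2*c) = c^2*(c - 4)*(c - 2)*(c + 1)*(c)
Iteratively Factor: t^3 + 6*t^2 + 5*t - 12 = (t - 1)*(t^2 + 7*t + 12) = (t - 1)*(t + 3)*(t + 4)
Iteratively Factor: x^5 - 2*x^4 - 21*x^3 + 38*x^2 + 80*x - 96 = (x + 2)*(x^4 - 4*x^3 - 13*x^2 + 64*x - 48) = (x - 4)*(x + 2)*(x^3 - 13*x + 12) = (x - 4)*(x - 1)*(x + 2)*(x^2 + x - 12) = (x - 4)*(x - 3)*(x - 1)*(x + 2)*(x + 4)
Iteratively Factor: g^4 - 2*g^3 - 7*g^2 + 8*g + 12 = (g + 1)*(g^3 - 3*g^2 - 4*g + 12) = (g - 3)*(g + 1)*(g^2 - 4) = (g - 3)*(g - 2)*(g + 1)*(g + 2)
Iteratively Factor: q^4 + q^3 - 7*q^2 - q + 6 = (q - 1)*(q^3 + 2*q^2 - 5*q - 6) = (q - 2)*(q - 1)*(q^2 + 4*q + 3) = (q - 2)*(q - 1)*(q + 3)*(q + 1)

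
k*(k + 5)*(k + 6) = k^3 + 11*k^2 + 30*k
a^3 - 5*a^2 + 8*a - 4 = (a - 2)^2*(a - 1)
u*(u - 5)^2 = u^3 - 10*u^2 + 25*u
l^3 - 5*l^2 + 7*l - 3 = (l - 3)*(l - 1)^2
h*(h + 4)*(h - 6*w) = h^3 - 6*h^2*w + 4*h^2 - 24*h*w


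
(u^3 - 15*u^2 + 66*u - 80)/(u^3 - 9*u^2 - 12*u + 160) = (u - 2)/(u + 4)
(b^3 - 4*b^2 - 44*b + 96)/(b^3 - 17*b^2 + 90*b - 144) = (b^2 + 4*b - 12)/(b^2 - 9*b + 18)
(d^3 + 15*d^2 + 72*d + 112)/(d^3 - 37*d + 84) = (d^2 + 8*d + 16)/(d^2 - 7*d + 12)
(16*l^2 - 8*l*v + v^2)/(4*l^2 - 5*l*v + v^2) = (-4*l + v)/(-l + v)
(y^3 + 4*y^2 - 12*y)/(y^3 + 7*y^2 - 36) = y/(y + 3)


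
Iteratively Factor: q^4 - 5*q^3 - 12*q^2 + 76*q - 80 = (q - 2)*(q^3 - 3*q^2 - 18*q + 40) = (q - 2)^2*(q^2 - q - 20) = (q - 5)*(q - 2)^2*(q + 4)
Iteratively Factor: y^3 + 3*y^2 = (y)*(y^2 + 3*y) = y^2*(y + 3)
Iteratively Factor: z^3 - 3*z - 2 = (z - 2)*(z^2 + 2*z + 1) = (z - 2)*(z + 1)*(z + 1)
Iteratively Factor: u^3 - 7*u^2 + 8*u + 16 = (u + 1)*(u^2 - 8*u + 16) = (u - 4)*(u + 1)*(u - 4)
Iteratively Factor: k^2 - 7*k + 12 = (k - 4)*(k - 3)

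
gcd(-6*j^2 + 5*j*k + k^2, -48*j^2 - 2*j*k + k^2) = 6*j + k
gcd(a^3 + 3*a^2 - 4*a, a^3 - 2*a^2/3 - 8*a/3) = a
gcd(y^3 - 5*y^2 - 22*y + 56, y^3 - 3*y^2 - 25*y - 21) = y - 7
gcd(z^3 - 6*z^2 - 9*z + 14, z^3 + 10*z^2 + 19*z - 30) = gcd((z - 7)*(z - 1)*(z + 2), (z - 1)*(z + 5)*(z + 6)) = z - 1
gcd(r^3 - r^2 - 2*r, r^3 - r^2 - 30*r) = r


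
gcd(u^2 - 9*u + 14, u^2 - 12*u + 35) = u - 7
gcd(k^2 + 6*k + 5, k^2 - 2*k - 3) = k + 1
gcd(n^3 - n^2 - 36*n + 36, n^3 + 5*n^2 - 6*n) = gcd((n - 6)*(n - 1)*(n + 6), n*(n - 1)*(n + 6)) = n^2 + 5*n - 6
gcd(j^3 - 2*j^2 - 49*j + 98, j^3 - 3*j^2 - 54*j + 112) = j^2 + 5*j - 14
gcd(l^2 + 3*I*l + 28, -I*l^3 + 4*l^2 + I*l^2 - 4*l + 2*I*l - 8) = 1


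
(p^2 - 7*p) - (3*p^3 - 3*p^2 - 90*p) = -3*p^3 + 4*p^2 + 83*p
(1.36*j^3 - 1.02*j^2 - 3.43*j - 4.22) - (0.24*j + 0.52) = 1.36*j^3 - 1.02*j^2 - 3.67*j - 4.74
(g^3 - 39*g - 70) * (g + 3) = g^4 + 3*g^3 - 39*g^2 - 187*g - 210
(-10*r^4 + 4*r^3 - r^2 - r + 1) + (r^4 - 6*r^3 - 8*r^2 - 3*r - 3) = -9*r^4 - 2*r^3 - 9*r^2 - 4*r - 2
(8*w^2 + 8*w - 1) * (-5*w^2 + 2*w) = -40*w^4 - 24*w^3 + 21*w^2 - 2*w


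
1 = 1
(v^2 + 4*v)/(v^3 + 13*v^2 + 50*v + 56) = v/(v^2 + 9*v + 14)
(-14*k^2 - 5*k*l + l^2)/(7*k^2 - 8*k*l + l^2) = (-2*k - l)/(k - l)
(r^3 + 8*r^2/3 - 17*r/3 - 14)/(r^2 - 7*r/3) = r + 5 + 6/r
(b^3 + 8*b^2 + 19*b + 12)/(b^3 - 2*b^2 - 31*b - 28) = (b + 3)/(b - 7)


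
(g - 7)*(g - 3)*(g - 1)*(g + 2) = g^4 - 9*g^3 + 9*g^2 + 41*g - 42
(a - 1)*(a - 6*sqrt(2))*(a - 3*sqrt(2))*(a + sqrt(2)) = a^4 - 8*sqrt(2)*a^3 - a^3 + 8*sqrt(2)*a^2 + 18*a^2 - 18*a + 36*sqrt(2)*a - 36*sqrt(2)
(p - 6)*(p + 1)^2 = p^3 - 4*p^2 - 11*p - 6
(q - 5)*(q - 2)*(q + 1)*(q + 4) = q^4 - 2*q^3 - 21*q^2 + 22*q + 40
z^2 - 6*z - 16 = (z - 8)*(z + 2)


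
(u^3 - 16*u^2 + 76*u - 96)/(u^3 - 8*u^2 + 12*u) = (u - 8)/u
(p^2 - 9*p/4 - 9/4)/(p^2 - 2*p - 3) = (p + 3/4)/(p + 1)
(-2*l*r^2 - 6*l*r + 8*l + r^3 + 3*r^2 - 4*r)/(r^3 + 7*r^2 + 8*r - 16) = (-2*l + r)/(r + 4)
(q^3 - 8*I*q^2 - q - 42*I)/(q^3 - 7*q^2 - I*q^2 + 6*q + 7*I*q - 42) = (q - 7*I)/(q - 7)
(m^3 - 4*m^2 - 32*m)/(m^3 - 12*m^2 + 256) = m/(m - 8)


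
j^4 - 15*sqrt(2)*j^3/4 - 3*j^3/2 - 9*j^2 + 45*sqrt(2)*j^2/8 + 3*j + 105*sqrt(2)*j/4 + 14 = (j - 7/2)*(j - 4*sqrt(2))*(sqrt(2)*j/2 + sqrt(2))*(sqrt(2)*j + 1/2)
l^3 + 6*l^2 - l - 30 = (l - 2)*(l + 3)*(l + 5)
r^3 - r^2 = r^2*(r - 1)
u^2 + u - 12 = (u - 3)*(u + 4)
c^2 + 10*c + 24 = (c + 4)*(c + 6)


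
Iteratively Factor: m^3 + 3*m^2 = (m)*(m^2 + 3*m) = m^2*(m + 3)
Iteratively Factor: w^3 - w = (w)*(w^2 - 1) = w*(w - 1)*(w + 1)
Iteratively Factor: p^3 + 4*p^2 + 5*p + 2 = (p + 1)*(p^2 + 3*p + 2) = (p + 1)*(p + 2)*(p + 1)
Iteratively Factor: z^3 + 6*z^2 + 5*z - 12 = (z - 1)*(z^2 + 7*z + 12) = (z - 1)*(z + 4)*(z + 3)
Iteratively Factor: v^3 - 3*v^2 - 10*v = (v + 2)*(v^2 - 5*v) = (v - 5)*(v + 2)*(v)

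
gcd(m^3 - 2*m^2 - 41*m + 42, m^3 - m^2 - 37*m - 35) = m - 7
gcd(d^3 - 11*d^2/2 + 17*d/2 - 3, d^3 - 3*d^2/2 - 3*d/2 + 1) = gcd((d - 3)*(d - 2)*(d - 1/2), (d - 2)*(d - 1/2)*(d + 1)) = d^2 - 5*d/2 + 1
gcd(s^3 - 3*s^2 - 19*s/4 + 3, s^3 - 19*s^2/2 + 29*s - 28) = s - 4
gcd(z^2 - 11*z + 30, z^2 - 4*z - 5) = z - 5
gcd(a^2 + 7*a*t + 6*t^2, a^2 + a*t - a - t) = a + t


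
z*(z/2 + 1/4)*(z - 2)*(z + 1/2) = z^4/2 - z^3/2 - 7*z^2/8 - z/4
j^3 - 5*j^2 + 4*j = j*(j - 4)*(j - 1)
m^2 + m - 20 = (m - 4)*(m + 5)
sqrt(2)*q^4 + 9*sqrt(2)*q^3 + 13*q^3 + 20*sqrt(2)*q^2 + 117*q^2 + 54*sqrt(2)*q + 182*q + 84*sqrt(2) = (q + 2)*(q + 7)*(q + 6*sqrt(2))*(sqrt(2)*q + 1)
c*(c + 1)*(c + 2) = c^3 + 3*c^2 + 2*c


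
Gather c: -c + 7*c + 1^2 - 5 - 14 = 6*c - 18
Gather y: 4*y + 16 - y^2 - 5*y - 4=-y^2 - y + 12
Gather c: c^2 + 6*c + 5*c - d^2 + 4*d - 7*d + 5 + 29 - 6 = c^2 + 11*c - d^2 - 3*d + 28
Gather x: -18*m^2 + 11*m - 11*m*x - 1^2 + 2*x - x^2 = -18*m^2 + 11*m - x^2 + x*(2 - 11*m) - 1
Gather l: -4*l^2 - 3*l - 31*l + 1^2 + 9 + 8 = -4*l^2 - 34*l + 18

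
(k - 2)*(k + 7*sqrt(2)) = k^2 - 2*k + 7*sqrt(2)*k - 14*sqrt(2)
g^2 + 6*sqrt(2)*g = g*(g + 6*sqrt(2))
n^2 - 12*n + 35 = (n - 7)*(n - 5)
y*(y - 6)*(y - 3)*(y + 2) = y^4 - 7*y^3 + 36*y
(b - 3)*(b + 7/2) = b^2 + b/2 - 21/2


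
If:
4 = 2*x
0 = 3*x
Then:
No Solution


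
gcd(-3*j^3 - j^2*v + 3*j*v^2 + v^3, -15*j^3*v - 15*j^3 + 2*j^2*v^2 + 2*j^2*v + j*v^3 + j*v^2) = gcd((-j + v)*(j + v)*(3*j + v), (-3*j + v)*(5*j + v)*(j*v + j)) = 1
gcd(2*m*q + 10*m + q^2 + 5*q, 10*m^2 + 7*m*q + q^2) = 2*m + q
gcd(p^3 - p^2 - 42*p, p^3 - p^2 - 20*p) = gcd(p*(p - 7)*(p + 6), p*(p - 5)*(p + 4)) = p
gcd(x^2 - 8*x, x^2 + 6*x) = x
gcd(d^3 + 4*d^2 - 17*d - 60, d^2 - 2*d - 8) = d - 4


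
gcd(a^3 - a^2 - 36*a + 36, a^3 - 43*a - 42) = a + 6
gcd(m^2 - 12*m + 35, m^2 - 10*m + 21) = m - 7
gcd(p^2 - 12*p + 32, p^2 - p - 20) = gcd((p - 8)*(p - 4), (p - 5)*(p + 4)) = 1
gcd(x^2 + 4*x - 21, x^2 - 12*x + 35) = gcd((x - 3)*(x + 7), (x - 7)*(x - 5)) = 1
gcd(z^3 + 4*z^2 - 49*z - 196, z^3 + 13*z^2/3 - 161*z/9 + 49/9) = z + 7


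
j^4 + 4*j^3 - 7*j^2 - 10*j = j*(j - 2)*(j + 1)*(j + 5)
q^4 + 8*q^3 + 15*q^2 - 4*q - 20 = (q - 1)*(q + 2)^2*(q + 5)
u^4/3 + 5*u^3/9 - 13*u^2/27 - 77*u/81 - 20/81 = (u/3 + 1/3)*(u - 4/3)*(u + 1/3)*(u + 5/3)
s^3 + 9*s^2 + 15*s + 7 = (s + 1)^2*(s + 7)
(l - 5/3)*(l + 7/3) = l^2 + 2*l/3 - 35/9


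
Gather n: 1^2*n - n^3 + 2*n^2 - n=-n^3 + 2*n^2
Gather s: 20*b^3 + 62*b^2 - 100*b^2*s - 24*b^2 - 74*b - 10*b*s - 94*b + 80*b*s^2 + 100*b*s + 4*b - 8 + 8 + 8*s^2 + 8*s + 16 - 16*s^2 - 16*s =20*b^3 + 38*b^2 - 164*b + s^2*(80*b - 8) + s*(-100*b^2 + 90*b - 8) + 16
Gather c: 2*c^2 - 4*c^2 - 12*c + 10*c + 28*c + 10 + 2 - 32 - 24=-2*c^2 + 26*c - 44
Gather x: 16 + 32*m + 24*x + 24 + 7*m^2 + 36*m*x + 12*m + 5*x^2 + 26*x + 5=7*m^2 + 44*m + 5*x^2 + x*(36*m + 50) + 45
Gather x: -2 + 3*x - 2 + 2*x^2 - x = 2*x^2 + 2*x - 4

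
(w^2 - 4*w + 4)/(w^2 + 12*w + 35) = (w^2 - 4*w + 4)/(w^2 + 12*w + 35)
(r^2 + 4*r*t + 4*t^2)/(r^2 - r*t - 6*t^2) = (r + 2*t)/(r - 3*t)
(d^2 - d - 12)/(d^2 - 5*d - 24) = (d - 4)/(d - 8)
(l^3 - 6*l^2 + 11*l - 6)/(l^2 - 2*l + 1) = (l^2 - 5*l + 6)/(l - 1)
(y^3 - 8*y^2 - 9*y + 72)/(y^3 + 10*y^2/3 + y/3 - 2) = 3*(y^2 - 11*y + 24)/(3*y^2 + y - 2)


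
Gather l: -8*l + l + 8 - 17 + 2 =-7*l - 7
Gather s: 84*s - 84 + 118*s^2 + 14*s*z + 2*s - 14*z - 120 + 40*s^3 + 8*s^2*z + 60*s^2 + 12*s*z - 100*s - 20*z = 40*s^3 + s^2*(8*z + 178) + s*(26*z - 14) - 34*z - 204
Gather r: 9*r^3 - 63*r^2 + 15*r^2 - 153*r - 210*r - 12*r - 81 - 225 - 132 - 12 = 9*r^3 - 48*r^2 - 375*r - 450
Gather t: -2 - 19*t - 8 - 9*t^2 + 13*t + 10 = -9*t^2 - 6*t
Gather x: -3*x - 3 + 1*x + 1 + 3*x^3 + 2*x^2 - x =3*x^3 + 2*x^2 - 3*x - 2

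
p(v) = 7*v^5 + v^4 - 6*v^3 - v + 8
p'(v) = 35*v^4 + 4*v^3 - 18*v^2 - 1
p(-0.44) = 8.87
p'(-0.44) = -3.51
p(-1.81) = -79.86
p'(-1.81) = 291.96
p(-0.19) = 8.23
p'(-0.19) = -1.63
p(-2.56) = -615.49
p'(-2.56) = 1317.16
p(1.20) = 15.92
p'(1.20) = 52.57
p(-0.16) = 8.18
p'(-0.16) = -1.45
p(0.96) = 8.29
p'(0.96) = 15.68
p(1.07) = 10.71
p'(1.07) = 29.17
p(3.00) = 1625.00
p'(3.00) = 2780.00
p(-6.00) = -51826.00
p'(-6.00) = 43847.00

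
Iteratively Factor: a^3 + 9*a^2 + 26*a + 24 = (a + 4)*(a^2 + 5*a + 6) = (a + 3)*(a + 4)*(a + 2)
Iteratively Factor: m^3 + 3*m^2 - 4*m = (m + 4)*(m^2 - m) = (m - 1)*(m + 4)*(m)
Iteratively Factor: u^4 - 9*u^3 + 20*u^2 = (u)*(u^3 - 9*u^2 + 20*u) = u^2*(u^2 - 9*u + 20) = u^2*(u - 4)*(u - 5)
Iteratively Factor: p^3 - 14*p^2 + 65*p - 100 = (p - 5)*(p^2 - 9*p + 20) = (p - 5)*(p - 4)*(p - 5)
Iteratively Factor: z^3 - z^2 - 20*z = (z - 5)*(z^2 + 4*z) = (z - 5)*(z + 4)*(z)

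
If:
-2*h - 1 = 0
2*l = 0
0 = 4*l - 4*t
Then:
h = -1/2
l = 0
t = 0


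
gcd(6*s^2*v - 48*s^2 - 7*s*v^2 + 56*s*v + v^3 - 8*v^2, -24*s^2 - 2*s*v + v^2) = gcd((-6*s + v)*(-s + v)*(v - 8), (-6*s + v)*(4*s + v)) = 6*s - v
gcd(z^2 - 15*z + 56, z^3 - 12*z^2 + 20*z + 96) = z - 8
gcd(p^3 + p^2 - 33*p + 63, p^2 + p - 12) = p - 3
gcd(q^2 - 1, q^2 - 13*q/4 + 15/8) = 1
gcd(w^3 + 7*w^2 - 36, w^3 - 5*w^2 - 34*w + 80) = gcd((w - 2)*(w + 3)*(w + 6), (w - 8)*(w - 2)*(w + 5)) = w - 2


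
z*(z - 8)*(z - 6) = z^3 - 14*z^2 + 48*z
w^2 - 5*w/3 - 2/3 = (w - 2)*(w + 1/3)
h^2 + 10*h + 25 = (h + 5)^2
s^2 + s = s*(s + 1)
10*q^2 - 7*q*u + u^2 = (-5*q + u)*(-2*q + u)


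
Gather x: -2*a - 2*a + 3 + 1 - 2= 2 - 4*a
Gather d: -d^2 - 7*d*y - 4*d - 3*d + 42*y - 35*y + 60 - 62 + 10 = -d^2 + d*(-7*y - 7) + 7*y + 8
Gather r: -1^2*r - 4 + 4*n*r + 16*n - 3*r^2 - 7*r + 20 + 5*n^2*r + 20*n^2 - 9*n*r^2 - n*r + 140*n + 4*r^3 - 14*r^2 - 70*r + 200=20*n^2 + 156*n + 4*r^3 + r^2*(-9*n - 17) + r*(5*n^2 + 3*n - 78) + 216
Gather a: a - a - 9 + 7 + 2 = 0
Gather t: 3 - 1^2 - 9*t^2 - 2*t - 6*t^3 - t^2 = -6*t^3 - 10*t^2 - 2*t + 2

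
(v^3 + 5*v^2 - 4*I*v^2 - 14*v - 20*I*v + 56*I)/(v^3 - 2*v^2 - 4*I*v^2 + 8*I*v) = (v + 7)/v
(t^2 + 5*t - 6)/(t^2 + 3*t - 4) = (t + 6)/(t + 4)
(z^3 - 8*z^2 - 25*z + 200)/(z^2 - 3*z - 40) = z - 5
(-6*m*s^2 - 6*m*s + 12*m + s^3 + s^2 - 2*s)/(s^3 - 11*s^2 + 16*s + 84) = (-6*m*s + 6*m + s^2 - s)/(s^2 - 13*s + 42)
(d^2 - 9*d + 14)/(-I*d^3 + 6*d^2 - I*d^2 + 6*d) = (-d^2 + 9*d - 14)/(d*(I*d^2 - 6*d + I*d - 6))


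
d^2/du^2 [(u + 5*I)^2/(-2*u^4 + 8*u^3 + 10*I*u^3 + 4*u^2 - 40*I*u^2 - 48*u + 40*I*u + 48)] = (-3*u^6 - 45*I*u^5 + u^4*(-131 + 120*I) + u^3*(-80 - 1005*I) + u^2*(-3972 + 3360*I) + u*(7856 + 3420*I) - 544 - 4440*I)/(u^10 + u^9*(-8 - 15*I) + u^8*(-69 + 120*I) + u^7*(712 - 55*I) + u^6*(-1658 - 1960*I) + u^5*(-1488 + 6540*I) + u^4*(11688 - 5440*I) + u^3*(-16128 - 8080*I) + u^2*(3744 + 17280*I) + u*(6912 - 8640*I) - 3456)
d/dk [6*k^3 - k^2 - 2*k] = 18*k^2 - 2*k - 2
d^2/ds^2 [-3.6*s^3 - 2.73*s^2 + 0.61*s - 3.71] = -21.6*s - 5.46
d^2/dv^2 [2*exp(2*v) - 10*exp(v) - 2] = (8*exp(v) - 10)*exp(v)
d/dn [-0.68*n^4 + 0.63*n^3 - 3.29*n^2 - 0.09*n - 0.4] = -2.72*n^3 + 1.89*n^2 - 6.58*n - 0.09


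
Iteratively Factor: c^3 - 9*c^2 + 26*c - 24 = (c - 3)*(c^2 - 6*c + 8) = (c - 4)*(c - 3)*(c - 2)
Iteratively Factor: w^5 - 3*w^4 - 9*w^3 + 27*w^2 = (w - 3)*(w^4 - 9*w^2) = (w - 3)*(w + 3)*(w^3 - 3*w^2) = (w - 3)^2*(w + 3)*(w^2) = w*(w - 3)^2*(w + 3)*(w)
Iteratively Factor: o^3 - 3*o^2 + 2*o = (o)*(o^2 - 3*o + 2) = o*(o - 2)*(o - 1)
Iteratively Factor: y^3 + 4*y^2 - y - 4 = (y + 1)*(y^2 + 3*y - 4) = (y + 1)*(y + 4)*(y - 1)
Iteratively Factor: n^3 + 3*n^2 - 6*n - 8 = (n + 4)*(n^2 - n - 2) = (n - 2)*(n + 4)*(n + 1)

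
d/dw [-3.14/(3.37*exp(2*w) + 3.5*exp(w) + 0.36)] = (21.1636*exp(w) + 10.99)*exp(w)/(3.37*exp(2*w) + 3.5*exp(w) + 0.36)^2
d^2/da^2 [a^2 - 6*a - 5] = 2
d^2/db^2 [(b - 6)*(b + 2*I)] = 2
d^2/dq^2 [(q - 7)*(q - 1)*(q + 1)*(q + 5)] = 12*q^2 - 12*q - 72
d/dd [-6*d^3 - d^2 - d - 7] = -18*d^2 - 2*d - 1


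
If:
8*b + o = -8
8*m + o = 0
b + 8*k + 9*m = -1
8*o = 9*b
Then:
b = -64/73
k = -45/292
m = 9/73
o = -72/73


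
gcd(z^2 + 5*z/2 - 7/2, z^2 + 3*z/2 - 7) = z + 7/2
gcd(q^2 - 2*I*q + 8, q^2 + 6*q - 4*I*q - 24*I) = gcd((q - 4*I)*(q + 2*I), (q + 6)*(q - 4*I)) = q - 4*I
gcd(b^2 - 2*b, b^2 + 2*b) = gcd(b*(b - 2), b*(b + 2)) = b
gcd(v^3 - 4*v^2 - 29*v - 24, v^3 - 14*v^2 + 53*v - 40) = v - 8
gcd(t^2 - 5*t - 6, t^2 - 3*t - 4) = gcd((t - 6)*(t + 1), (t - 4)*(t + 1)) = t + 1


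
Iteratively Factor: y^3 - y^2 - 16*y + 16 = (y - 4)*(y^2 + 3*y - 4) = (y - 4)*(y - 1)*(y + 4)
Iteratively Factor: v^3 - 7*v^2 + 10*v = (v - 5)*(v^2 - 2*v) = v*(v - 5)*(v - 2)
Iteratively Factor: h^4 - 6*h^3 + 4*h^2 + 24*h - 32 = (h - 4)*(h^3 - 2*h^2 - 4*h + 8) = (h - 4)*(h - 2)*(h^2 - 4) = (h - 4)*(h - 2)^2*(h + 2)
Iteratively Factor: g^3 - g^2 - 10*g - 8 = (g - 4)*(g^2 + 3*g + 2) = (g - 4)*(g + 1)*(g + 2)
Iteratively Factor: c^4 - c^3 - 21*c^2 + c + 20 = (c - 1)*(c^3 - 21*c - 20) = (c - 5)*(c - 1)*(c^2 + 5*c + 4) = (c - 5)*(c - 1)*(c + 4)*(c + 1)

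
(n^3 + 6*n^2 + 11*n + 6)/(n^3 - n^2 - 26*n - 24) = (n^2 + 5*n + 6)/(n^2 - 2*n - 24)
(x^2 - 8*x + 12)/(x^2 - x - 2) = (x - 6)/(x + 1)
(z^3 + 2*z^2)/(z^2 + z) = z*(z + 2)/(z + 1)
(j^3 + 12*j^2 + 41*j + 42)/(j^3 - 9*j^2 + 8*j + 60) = (j^2 + 10*j + 21)/(j^2 - 11*j + 30)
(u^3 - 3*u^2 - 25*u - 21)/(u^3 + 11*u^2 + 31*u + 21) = (u - 7)/(u + 7)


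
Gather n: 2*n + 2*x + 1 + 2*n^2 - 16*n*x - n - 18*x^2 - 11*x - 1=2*n^2 + n*(1 - 16*x) - 18*x^2 - 9*x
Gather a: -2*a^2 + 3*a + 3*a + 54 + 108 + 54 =-2*a^2 + 6*a + 216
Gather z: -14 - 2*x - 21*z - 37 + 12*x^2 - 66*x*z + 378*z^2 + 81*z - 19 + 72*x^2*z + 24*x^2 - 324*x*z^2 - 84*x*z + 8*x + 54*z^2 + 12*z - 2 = 36*x^2 + 6*x + z^2*(432 - 324*x) + z*(72*x^2 - 150*x + 72) - 72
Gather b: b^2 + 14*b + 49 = b^2 + 14*b + 49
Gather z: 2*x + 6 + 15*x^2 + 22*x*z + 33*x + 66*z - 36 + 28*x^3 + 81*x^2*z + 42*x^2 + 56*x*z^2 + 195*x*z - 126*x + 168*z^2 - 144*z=28*x^3 + 57*x^2 - 91*x + z^2*(56*x + 168) + z*(81*x^2 + 217*x - 78) - 30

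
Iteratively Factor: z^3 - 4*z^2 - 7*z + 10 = (z - 1)*(z^2 - 3*z - 10) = (z - 5)*(z - 1)*(z + 2)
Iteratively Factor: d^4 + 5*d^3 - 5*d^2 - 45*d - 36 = (d + 4)*(d^3 + d^2 - 9*d - 9) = (d + 1)*(d + 4)*(d^2 - 9) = (d + 1)*(d + 3)*(d + 4)*(d - 3)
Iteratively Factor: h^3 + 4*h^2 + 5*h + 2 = (h + 1)*(h^2 + 3*h + 2) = (h + 1)*(h + 2)*(h + 1)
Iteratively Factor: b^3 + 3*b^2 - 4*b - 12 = (b - 2)*(b^2 + 5*b + 6) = (b - 2)*(b + 2)*(b + 3)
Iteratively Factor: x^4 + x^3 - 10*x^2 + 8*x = (x - 1)*(x^3 + 2*x^2 - 8*x) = (x - 2)*(x - 1)*(x^2 + 4*x) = (x - 2)*(x - 1)*(x + 4)*(x)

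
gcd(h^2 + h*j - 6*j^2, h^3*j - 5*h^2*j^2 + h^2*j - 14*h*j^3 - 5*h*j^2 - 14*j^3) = 1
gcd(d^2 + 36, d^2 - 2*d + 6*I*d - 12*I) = d + 6*I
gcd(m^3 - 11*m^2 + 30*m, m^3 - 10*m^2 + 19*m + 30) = m^2 - 11*m + 30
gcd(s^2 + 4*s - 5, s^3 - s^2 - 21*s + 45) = s + 5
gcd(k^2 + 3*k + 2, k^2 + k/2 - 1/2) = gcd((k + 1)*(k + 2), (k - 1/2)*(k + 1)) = k + 1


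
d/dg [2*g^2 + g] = 4*g + 1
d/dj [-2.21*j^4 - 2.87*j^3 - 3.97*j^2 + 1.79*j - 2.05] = -8.84*j^3 - 8.61*j^2 - 7.94*j + 1.79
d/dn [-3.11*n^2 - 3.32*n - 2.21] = -6.22*n - 3.32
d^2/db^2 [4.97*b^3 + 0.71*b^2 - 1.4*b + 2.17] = 29.82*b + 1.42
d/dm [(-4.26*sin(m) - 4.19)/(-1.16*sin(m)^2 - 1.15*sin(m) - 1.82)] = (-4.9416*sin(m)^2 - 9.7208*sin(m) + 2.9347)*cos(m)/(1.3456*sin(m)^4 + 2.668*sin(m)^3 + 5.5449*sin(m)^2 + 4.186*sin(m) + 3.3124)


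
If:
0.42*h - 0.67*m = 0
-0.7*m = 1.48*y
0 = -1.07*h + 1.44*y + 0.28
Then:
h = 0.19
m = 0.12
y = -0.06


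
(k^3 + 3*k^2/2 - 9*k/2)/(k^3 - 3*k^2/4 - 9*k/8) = 4*(k + 3)/(4*k + 3)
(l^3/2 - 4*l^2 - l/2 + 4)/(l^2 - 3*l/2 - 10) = (-l^3 + 8*l^2 + l - 8)/(-2*l^2 + 3*l + 20)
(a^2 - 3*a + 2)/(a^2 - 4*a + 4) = (a - 1)/(a - 2)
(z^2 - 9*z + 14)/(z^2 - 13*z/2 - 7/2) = 2*(z - 2)/(2*z + 1)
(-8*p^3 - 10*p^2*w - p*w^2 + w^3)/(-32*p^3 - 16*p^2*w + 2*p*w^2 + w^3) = (p + w)/(4*p + w)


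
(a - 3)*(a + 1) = a^2 - 2*a - 3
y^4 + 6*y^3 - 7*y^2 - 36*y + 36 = (y - 2)*(y - 1)*(y + 3)*(y + 6)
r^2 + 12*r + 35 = (r + 5)*(r + 7)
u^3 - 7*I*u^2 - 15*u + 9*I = (u - 3*I)^2*(u - I)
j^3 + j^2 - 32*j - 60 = (j - 6)*(j + 2)*(j + 5)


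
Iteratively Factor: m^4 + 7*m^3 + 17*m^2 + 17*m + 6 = (m + 2)*(m^3 + 5*m^2 + 7*m + 3) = (m + 1)*(m + 2)*(m^2 + 4*m + 3) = (m + 1)^2*(m + 2)*(m + 3)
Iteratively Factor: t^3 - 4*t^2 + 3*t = (t)*(t^2 - 4*t + 3) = t*(t - 1)*(t - 3)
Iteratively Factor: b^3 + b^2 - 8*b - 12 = (b + 2)*(b^2 - b - 6) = (b + 2)^2*(b - 3)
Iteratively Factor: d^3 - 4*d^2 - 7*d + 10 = (d - 1)*(d^2 - 3*d - 10) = (d - 5)*(d - 1)*(d + 2)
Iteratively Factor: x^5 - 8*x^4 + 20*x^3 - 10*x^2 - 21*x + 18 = (x - 3)*(x^4 - 5*x^3 + 5*x^2 + 5*x - 6) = (x - 3)*(x - 1)*(x^3 - 4*x^2 + x + 6) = (x - 3)*(x - 1)*(x + 1)*(x^2 - 5*x + 6) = (x - 3)*(x - 2)*(x - 1)*(x + 1)*(x - 3)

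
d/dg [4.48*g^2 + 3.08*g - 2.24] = 8.96*g + 3.08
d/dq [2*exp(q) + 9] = 2*exp(q)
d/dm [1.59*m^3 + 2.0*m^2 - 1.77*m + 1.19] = 4.77*m^2 + 4.0*m - 1.77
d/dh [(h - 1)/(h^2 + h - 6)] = (h^2 + h - (h - 1)*(2*h + 1) - 6)/(h^2 + h - 6)^2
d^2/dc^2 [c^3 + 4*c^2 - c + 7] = 6*c + 8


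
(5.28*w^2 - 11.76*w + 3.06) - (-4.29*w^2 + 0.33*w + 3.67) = 9.57*w^2 - 12.09*w - 0.61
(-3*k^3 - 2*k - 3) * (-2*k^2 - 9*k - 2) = 6*k^5 + 27*k^4 + 10*k^3 + 24*k^2 + 31*k + 6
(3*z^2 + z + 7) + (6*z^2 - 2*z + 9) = 9*z^2 - z + 16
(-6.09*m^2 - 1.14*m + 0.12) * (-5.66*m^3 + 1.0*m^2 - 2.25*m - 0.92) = 34.4694*m^5 + 0.3624*m^4 + 11.8833*m^3 + 8.2878*m^2 + 0.7788*m - 0.1104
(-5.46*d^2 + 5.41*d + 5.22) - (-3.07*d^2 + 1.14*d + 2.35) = -2.39*d^2 + 4.27*d + 2.87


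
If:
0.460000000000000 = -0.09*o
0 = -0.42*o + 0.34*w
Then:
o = -5.11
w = -6.31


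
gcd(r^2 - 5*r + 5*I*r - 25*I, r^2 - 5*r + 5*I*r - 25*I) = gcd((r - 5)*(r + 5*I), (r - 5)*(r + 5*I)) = r^2 + r*(-5 + 5*I) - 25*I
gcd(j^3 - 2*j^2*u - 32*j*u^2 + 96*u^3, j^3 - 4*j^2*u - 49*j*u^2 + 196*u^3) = -j + 4*u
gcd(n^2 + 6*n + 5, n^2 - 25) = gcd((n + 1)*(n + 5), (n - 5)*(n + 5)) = n + 5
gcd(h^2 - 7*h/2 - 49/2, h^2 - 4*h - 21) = h - 7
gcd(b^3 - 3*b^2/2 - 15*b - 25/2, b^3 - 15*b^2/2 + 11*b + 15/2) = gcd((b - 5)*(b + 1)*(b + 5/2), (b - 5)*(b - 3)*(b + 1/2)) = b - 5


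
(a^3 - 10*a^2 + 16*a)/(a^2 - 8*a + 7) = a*(a^2 - 10*a + 16)/(a^2 - 8*a + 7)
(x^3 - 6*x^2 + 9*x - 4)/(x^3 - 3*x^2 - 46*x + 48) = (x^2 - 5*x + 4)/(x^2 - 2*x - 48)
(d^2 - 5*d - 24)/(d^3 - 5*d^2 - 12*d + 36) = (d - 8)/(d^2 - 8*d + 12)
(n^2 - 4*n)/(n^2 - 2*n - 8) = n/(n + 2)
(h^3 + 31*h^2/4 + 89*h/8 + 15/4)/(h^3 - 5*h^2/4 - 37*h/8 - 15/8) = (h + 6)/(h - 3)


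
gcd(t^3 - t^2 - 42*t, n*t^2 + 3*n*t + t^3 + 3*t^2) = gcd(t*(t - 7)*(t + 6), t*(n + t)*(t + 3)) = t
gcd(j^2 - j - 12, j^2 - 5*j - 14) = 1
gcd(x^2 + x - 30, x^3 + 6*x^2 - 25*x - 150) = x^2 + x - 30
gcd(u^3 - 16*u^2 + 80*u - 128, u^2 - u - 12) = u - 4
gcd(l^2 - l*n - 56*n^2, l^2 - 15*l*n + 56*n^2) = l - 8*n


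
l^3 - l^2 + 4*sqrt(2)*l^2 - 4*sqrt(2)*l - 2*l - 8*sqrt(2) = (l - 2)*(l + 1)*(l + 4*sqrt(2))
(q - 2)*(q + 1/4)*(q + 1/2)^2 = q^4 - 3*q^3/4 - 2*q^2 - 15*q/16 - 1/8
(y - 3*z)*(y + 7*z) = y^2 + 4*y*z - 21*z^2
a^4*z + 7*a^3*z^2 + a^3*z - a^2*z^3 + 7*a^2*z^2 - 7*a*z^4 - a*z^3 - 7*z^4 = (a - z)*(a + z)*(a + 7*z)*(a*z + z)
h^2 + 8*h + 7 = (h + 1)*(h + 7)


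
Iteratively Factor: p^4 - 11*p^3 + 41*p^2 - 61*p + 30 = (p - 5)*(p^3 - 6*p^2 + 11*p - 6) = (p - 5)*(p - 3)*(p^2 - 3*p + 2) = (p - 5)*(p - 3)*(p - 2)*(p - 1)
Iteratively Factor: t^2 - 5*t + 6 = (t - 2)*(t - 3)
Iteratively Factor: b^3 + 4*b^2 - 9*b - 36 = (b + 3)*(b^2 + b - 12) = (b - 3)*(b + 3)*(b + 4)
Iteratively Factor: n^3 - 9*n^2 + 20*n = (n)*(n^2 - 9*n + 20) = n*(n - 5)*(n - 4)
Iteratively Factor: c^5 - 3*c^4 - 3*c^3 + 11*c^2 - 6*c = (c - 1)*(c^4 - 2*c^3 - 5*c^2 + 6*c) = (c - 1)*(c + 2)*(c^3 - 4*c^2 + 3*c) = c*(c - 1)*(c + 2)*(c^2 - 4*c + 3) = c*(c - 3)*(c - 1)*(c + 2)*(c - 1)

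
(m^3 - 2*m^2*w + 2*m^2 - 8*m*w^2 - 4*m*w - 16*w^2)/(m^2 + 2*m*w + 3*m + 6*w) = (m^2 - 4*m*w + 2*m - 8*w)/(m + 3)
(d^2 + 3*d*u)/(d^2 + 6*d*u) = (d + 3*u)/(d + 6*u)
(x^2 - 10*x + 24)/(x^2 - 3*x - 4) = (x - 6)/(x + 1)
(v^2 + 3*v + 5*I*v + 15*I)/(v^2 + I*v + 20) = (v + 3)/(v - 4*I)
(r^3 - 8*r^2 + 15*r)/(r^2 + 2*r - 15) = r*(r - 5)/(r + 5)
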